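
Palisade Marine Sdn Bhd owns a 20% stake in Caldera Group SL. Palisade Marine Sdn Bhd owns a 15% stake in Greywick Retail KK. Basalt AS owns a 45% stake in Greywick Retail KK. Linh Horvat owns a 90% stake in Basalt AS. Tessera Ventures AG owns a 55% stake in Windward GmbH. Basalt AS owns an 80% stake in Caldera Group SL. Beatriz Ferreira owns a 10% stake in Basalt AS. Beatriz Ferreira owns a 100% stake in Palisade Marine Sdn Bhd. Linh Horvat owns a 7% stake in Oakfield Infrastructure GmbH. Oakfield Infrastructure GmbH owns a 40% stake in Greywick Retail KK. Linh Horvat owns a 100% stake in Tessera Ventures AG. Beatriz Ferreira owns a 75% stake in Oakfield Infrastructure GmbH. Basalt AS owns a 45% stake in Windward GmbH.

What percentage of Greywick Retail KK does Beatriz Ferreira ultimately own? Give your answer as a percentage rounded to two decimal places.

49.50%

Beatriz reaches Greywick along 3 paths.
Via Oakfield: 75% × 40% = 30%.
Via Basalt: 10% × 45% = 4.5%.
Via Palisade: 100% × 15% = 15%.
Total: 30% + 4.5% + 15% = 49.5%.
Rounded: 49.50%.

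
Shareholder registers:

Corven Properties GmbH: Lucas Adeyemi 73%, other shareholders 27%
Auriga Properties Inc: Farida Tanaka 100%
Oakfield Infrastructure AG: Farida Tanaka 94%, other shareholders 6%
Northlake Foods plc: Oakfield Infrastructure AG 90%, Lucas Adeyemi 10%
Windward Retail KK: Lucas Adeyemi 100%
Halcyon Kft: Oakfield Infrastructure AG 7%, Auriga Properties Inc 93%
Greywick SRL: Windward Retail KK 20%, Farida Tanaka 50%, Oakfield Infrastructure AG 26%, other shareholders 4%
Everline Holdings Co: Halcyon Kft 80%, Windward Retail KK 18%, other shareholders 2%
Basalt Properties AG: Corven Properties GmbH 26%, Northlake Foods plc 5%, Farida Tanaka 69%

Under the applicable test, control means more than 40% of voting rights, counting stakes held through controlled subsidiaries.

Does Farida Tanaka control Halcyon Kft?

Yes

Farida holds 100% of Auriga, so Farida controls Auriga.
Farida holds 94% of Oakfield, so Farida controls Oakfield.
Oakfield and Auriga together hold 7% + 93% = 100% of Halcyon, so Farida controls Halcyon.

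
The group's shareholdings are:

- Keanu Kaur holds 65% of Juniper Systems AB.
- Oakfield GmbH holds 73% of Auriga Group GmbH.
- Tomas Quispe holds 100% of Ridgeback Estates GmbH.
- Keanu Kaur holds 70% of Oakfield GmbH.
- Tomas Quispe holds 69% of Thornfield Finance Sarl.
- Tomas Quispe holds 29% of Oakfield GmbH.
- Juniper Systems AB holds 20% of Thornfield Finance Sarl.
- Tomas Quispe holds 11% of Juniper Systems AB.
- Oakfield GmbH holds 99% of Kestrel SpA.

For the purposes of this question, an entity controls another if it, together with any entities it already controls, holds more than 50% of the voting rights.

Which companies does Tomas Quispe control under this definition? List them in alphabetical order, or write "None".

Tomas holds 69% of Thornfield, so Tomas controls Thornfield.
Tomas holds 100% of Ridgeback, so Tomas controls Ridgeback.
No other company's threshold is met.

Ridgeback Estates GmbH, Thornfield Finance Sarl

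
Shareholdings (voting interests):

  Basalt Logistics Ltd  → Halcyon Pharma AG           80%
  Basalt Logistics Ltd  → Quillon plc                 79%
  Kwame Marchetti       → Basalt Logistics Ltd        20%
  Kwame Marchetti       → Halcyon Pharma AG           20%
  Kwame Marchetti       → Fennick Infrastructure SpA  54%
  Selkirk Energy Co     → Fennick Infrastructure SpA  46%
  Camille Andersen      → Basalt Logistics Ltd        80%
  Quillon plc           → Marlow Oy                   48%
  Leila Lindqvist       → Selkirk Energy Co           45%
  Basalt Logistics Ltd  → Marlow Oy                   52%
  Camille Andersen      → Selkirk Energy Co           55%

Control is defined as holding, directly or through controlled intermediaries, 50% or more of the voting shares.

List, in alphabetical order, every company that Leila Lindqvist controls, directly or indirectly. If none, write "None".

None

Leila's largest direct stake is 45% in Selkirk, which does not meet the threshold.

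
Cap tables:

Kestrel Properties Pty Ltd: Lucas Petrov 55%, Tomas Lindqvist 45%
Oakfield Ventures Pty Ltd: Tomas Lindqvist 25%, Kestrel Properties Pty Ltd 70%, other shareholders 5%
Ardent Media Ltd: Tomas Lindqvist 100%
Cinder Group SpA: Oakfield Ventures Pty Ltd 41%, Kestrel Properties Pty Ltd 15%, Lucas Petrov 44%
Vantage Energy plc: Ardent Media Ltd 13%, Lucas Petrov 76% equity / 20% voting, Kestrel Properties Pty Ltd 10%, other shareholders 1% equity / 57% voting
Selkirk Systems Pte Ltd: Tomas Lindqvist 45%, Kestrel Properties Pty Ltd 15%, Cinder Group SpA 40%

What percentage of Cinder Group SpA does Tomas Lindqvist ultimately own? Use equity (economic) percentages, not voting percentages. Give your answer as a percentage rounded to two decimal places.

29.92%

Tomas reaches Cinder along 3 paths.
Via Oakfield: 25% × 41% = 10.25%.
Via Kestrel → Oakfield: 45% × 70% × 41% = 12.915%.
Via Kestrel: 45% × 15% = 6.75%.
Total: 10.25% + 12.915% + 6.75% = 29.915%.
Rounded: 29.92%.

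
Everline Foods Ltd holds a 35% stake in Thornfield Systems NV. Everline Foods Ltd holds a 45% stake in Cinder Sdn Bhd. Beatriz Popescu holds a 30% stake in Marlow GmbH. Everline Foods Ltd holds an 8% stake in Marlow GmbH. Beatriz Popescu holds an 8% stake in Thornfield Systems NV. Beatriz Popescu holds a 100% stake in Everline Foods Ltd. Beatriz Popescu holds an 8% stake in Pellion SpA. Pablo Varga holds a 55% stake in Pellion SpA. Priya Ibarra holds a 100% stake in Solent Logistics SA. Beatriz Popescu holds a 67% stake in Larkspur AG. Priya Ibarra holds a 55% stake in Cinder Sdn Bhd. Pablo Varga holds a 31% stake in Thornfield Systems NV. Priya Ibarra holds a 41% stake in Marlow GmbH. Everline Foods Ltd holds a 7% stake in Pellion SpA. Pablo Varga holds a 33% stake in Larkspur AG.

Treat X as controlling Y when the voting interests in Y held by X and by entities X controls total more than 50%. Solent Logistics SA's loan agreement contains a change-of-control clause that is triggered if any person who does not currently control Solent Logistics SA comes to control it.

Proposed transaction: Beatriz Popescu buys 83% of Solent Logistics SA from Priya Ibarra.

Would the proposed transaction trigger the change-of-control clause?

Yes

The purchase adds only to Beatriz's holdings (Priya's stake shrinks), so Beatriz is the only person who could newly come to control Solent.
Beatriz holds 100% of Everline, so Beatriz controls Everline.
Beatriz holds 67% of Larkspur, so Beatriz controls Larkspur.
Neither Beatriz nor any entity Beatriz controls holds any voting interest in Solent.
So before the transaction, Beatriz does not control Solent.
After the purchase, Beatriz holds 83% of Solent directly, and Priya's stake falls to 17%.
Beatriz holds 83% of Solent, so Beatriz controls Solent.
Beatriz did not control Solent before and does after, so the clause is triggered.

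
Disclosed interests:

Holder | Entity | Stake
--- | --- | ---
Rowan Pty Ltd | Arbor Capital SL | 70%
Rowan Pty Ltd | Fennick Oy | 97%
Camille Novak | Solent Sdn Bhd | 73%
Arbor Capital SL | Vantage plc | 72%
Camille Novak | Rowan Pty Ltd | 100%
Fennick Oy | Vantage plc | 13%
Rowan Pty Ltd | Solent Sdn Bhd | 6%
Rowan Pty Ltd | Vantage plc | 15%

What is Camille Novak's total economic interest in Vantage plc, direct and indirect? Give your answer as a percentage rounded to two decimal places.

78.01%

Camille reaches Vantage along 3 paths.
Via Rowan → Fennick: 100% × 97% × 13% = 12.61%.
Via Rowan → Arbor: 100% × 70% × 72% = 50.4%.
Via Rowan: 100% × 15% = 15%.
Total: 12.61% + 50.4% + 15% = 78.01%.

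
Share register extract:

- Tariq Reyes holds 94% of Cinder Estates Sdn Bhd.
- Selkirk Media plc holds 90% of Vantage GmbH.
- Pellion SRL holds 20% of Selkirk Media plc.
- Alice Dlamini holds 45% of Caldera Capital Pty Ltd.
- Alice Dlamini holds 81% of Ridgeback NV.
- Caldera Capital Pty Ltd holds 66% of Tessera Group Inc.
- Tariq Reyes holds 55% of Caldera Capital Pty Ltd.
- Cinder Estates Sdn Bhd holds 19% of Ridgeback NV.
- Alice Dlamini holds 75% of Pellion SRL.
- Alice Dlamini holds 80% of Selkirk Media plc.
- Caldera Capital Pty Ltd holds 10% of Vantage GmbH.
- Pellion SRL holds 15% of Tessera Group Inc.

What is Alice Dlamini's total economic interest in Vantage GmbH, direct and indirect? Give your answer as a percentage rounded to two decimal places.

Alice reaches Vantage along 3 paths.
Via Caldera: 45% × 10% = 4.5%.
Via Pellion → Selkirk: 75% × 20% × 90% = 13.5%.
Via Selkirk: 80% × 90% = 72%.
Total: 4.5% + 13.5% + 72% = 90%.
Rounded: 90.00%.

90.00%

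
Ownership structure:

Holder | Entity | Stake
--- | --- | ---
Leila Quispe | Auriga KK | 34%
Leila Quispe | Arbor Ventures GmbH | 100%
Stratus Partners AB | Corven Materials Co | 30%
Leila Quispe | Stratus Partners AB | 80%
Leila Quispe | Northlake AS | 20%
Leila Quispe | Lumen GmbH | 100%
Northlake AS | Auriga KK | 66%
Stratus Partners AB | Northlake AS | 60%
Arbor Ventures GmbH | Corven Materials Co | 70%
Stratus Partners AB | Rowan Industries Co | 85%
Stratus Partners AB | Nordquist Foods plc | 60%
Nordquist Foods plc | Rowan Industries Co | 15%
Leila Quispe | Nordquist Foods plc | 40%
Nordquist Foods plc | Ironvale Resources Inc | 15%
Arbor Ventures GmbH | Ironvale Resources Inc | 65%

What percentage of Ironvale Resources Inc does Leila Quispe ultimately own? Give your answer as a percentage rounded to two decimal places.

78.20%

Leila reaches Ironvale along 3 paths.
Via Nordquist: 40% × 15% = 6%.
Via Stratus → Nordquist: 80% × 60% × 15% = 7.2%.
Via Arbor: 100% × 65% = 65%.
Total: 6% + 7.2% + 65% = 78.2%.
Rounded: 78.20%.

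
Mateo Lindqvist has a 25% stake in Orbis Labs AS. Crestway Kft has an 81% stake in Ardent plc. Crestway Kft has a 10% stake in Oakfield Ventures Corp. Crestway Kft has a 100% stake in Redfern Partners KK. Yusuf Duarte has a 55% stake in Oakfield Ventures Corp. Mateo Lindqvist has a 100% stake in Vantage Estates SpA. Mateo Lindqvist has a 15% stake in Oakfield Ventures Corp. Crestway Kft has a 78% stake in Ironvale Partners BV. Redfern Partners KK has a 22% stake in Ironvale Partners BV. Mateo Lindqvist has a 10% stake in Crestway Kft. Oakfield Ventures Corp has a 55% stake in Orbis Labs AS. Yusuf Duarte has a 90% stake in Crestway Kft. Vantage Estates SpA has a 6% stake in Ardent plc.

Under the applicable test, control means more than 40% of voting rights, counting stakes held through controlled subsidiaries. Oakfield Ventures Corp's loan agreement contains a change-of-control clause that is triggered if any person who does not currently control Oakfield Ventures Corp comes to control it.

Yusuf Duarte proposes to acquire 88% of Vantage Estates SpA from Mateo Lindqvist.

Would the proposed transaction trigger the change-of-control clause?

No

The purchase adds only to Yusuf's holdings (Mateo's stake shrinks), so Yusuf is the only person who could newly come to control Oakfield.
Yusuf holds 90% of Crestway, so Yusuf controls Crestway.
Crestway and Yusuf together hold 10% + 55% = 65% of Oakfield, so Yusuf controls Oakfield.
So Yusuf already controls Oakfield before the transaction.
After the purchase, Yusuf holds 88% of Vantage directly, and Mateo's stake falls to 12%.
Yusuf controlled Oakfield already, so this is not a new person acquiring control; every other person's position is unchanged or reduced.
No new person acquires control, so the clause is not triggered.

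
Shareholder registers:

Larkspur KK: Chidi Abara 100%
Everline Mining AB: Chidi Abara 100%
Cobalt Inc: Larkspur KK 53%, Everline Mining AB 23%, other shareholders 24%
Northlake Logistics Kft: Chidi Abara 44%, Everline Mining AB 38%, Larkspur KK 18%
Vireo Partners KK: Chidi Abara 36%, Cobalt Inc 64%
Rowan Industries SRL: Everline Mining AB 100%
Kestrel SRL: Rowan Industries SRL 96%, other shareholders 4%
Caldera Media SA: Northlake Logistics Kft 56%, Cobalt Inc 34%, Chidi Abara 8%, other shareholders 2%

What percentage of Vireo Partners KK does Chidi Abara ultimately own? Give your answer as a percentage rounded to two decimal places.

84.64%

Chidi reaches Vireo along 3 paths.
Direct stake: 36% = 36%.
Via Larkspur → Cobalt: 100% × 53% × 64% = 33.92%.
Via Everline → Cobalt: 100% × 23% × 64% = 14.72%.
Total: 36% + 33.92% + 14.72% = 84.64%.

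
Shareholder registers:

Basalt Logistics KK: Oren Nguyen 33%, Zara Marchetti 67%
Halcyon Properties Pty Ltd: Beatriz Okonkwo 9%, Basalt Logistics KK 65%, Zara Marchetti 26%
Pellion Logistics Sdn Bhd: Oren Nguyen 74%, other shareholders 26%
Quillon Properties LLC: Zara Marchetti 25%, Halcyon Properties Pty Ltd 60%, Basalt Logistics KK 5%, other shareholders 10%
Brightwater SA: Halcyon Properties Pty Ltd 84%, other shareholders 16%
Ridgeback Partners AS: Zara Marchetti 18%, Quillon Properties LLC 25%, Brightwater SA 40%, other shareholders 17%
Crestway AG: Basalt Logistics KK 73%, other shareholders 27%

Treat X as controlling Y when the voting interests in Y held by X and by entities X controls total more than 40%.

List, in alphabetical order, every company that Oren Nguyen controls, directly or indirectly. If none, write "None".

Oren holds 74% of Pellion, so Oren controls Pellion.
No other company's threshold is met.

Pellion Logistics Sdn Bhd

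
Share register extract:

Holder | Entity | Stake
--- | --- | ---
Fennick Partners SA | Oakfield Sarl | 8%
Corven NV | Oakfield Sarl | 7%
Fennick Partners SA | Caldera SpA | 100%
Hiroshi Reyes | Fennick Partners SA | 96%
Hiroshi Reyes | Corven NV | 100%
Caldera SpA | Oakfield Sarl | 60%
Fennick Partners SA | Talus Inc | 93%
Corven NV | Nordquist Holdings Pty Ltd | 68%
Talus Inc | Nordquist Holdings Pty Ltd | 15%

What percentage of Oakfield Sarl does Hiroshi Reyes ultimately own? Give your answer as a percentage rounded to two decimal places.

72.28%

Hiroshi reaches Oakfield along 3 paths.
Via Fennick → Caldera: 96% × 100% × 60% = 57.6%.
Via Fennick: 96% × 8% = 7.68%.
Via Corven: 100% × 7% = 7%.
Total: 57.6% + 7.68% + 7% = 72.28%.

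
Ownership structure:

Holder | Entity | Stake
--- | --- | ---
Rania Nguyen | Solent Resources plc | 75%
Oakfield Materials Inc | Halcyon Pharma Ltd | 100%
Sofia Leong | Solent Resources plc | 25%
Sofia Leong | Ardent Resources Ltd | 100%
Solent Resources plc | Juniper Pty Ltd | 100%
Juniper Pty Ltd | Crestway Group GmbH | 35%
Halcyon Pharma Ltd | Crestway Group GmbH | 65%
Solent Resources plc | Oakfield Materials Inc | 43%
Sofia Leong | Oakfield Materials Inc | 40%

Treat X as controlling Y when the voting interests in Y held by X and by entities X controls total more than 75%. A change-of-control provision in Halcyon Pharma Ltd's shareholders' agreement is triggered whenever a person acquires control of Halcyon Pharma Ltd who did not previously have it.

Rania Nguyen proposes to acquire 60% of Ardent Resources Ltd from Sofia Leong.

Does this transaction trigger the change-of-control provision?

No

The purchase adds only to Rania's holdings (Sofia's stake shrinks), so Rania is the only person who could newly come to control Halcyon.
Rania's largest direct stake is 75% in Solent, which does not meet the threshold, so Rania controls no company.
Neither Rania nor any entity Rania controls holds any voting interest in Halcyon.
So before the transaction, Rania does not control Halcyon.
After the purchase, Rania holds 60% of Ardent directly, and Sofia's stake falls to 40%.
Rania's side now holds 60% of Ardent, not > 75%, so Rania still does not control Ardent.
After the transaction, neither Rania nor any entity Rania controls holds a voting interest in Halcyon, so Rania still does not control it.
No new person acquires control, so the clause is not triggered.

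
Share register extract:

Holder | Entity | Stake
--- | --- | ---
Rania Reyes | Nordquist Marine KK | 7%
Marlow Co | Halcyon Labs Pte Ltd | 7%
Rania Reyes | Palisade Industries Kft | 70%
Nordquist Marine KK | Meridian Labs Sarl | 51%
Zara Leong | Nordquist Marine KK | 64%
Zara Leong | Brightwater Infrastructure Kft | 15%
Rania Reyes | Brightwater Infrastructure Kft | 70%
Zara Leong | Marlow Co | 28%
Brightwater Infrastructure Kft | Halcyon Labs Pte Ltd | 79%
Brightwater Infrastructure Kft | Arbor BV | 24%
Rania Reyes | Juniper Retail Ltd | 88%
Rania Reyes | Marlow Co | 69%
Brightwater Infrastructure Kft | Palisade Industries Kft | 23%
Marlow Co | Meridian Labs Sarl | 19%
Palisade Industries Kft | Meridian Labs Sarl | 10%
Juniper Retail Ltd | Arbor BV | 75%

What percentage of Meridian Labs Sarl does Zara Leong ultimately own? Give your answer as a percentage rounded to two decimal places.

Zara reaches Meridian along 3 paths.
Via Brightwater → Palisade: 15% × 23% × 10% = 0.345%.
Via Nordquist: 64% × 51% = 32.64%.
Via Marlow: 28% × 19% = 5.32%.
Total: 0.345% + 32.64% + 5.32% = 38.305%.
Rounded: 38.31%.

38.31%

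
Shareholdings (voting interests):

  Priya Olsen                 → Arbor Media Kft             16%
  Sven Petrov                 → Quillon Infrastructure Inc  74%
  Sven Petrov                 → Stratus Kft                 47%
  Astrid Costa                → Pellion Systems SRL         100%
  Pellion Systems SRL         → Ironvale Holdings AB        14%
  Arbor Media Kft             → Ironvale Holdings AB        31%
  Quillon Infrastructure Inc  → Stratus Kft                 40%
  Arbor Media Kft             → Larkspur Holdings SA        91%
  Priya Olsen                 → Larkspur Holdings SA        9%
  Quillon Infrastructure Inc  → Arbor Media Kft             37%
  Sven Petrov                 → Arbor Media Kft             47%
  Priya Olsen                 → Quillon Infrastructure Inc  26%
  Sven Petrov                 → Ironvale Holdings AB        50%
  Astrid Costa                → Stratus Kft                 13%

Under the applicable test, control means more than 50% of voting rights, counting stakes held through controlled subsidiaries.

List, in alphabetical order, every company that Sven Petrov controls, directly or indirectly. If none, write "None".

Arbor Media Kft, Ironvale Holdings AB, Larkspur Holdings SA, Quillon Infrastructure Inc, Stratus Kft

Sven holds 74% of Quillon, so Sven controls Quillon.
Sven and Quillon together hold 47% + 37% = 84% of Arbor, so Sven controls Arbor.
Arbor holds 91% of Larkspur, so Sven controls Larkspur.
Sven and Arbor together hold 50% + 31% = 81% of Ironvale, so Sven controls Ironvale.
Sven and Quillon together hold 47% + 40% = 87% of Stratus, so Sven controls Stratus.
No other company's threshold is met.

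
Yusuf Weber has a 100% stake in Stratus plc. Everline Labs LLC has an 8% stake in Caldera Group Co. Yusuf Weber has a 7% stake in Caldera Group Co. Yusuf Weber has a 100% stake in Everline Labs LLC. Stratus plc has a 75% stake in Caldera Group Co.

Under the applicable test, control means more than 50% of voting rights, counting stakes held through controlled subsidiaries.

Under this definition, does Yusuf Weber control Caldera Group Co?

Yes

Yusuf holds 100% of Everline, so Yusuf controls Everline.
Yusuf holds 100% of Stratus, so Yusuf controls Stratus.
Stratus and Everline and Yusuf together hold 75% + 8% + 7% = 90% of Caldera, so Yusuf controls Caldera.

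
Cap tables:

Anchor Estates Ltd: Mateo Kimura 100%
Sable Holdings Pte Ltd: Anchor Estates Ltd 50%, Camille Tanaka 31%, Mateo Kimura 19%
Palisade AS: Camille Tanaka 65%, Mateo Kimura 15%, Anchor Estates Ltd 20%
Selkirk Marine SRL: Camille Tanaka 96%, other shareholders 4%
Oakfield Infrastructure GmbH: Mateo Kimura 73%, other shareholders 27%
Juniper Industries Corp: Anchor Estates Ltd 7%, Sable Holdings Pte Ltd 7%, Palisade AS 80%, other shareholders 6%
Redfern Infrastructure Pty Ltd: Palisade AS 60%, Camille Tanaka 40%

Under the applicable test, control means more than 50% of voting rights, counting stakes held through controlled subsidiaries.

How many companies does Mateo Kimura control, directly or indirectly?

Mateo holds 100% of Anchor, so Mateo controls Anchor.
Anchor and Mateo together hold 50% + 19% = 69% of Sable, so Mateo controls Sable.
Mateo holds 73% of Oakfield, so Mateo controls Oakfield.
No other company's threshold is met.
Mateo controls 3 companies.

3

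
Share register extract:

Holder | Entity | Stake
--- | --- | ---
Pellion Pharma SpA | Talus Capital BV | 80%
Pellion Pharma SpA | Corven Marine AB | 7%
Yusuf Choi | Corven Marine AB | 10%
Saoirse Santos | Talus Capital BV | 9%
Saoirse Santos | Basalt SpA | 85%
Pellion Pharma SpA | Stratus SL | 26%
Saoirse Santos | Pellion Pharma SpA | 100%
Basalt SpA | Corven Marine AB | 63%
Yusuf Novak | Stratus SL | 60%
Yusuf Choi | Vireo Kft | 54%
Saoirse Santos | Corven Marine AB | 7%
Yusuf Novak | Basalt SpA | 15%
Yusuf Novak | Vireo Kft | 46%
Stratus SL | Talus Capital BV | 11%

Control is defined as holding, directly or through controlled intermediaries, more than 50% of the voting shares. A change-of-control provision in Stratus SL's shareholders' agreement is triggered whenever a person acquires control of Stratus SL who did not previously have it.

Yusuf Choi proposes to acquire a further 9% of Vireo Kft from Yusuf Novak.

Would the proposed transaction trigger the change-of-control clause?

The purchase adds only to Yusuf Choi's holdings (Yusuf Novak's stake shrinks), so Yusuf Choi is the only person who could newly come to control Stratus.
Yusuf Choi holds 54% of Vireo, so Yusuf Choi controls Vireo.
Neither Yusuf Choi nor any entity Yusuf Choi controls holds any voting interest in Stratus.
So before the transaction, Yusuf Choi does not control Stratus.
After the purchase, Yusuf Choi's direct stake in Vireo rises to 54% + 9% = 63%, and Yusuf Novak's stake falls to 37%.
Yusuf Choi holds 63% of Vireo, so Yusuf Choi controls Vireo.
After the transaction, neither Yusuf Choi nor any entity Yusuf Choi controls holds a voting interest in Stratus, so Yusuf Choi still does not control it.
No new person acquires control, so the clause is not triggered.

No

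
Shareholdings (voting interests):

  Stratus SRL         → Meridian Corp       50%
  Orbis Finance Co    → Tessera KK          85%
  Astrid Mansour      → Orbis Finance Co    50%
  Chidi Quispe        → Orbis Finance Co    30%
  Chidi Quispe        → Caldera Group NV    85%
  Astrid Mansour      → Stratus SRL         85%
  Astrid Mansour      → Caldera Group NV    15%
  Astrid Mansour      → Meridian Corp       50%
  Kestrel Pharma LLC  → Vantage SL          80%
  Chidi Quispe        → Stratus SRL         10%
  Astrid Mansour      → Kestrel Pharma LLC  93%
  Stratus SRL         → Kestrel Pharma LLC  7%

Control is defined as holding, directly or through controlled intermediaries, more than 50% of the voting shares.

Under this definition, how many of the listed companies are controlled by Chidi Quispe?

Chidi holds 85% of Caldera, so Chidi controls Caldera.
No other company's threshold is met.
Chidi controls 1 company.

1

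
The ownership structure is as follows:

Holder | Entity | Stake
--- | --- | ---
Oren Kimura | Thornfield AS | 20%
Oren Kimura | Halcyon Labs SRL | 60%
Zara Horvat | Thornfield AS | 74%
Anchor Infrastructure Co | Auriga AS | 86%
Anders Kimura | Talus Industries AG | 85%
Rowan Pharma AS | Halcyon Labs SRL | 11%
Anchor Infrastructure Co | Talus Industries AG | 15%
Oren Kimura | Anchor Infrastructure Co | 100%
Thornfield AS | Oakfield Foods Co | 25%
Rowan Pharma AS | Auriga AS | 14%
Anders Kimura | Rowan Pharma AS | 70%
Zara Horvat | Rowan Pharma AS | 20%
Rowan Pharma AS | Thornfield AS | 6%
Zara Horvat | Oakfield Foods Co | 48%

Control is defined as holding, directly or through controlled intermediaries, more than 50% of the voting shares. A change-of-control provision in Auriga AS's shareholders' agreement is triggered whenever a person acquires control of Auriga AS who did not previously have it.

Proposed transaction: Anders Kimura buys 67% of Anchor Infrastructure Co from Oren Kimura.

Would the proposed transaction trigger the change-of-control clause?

Yes

The purchase adds only to Anders's holdings (Oren's stake shrinks), so Anders is the only person who could newly come to control Auriga.
Anders holds 70% of Rowan, so Anders controls Rowan.
Anders holds 85% of Talus, so Anders controls Talus.
In Auriga, Anders's side holds only 14%, not > 50%.
So before the transaction, Anders does not control Auriga.
After the purchase, Anders holds 67% of Anchor directly, and Oren's stake falls to 33%.
Anders holds 67% of Anchor, so Anders controls Anchor.
Rowan and Anchor together hold 14% + 86% = 100% of Auriga, so Anders controls Auriga.
Anders did not control Auriga before and does after, so the clause is triggered.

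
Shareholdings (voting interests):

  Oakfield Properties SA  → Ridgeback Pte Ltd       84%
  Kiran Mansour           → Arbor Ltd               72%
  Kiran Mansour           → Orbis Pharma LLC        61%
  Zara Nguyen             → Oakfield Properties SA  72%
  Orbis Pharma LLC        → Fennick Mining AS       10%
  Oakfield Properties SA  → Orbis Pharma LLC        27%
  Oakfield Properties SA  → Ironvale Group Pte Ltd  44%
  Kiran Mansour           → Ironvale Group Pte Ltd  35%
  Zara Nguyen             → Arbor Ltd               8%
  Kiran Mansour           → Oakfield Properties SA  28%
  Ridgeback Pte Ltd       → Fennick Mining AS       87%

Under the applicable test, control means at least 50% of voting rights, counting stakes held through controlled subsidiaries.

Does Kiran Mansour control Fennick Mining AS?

No

Kiran holds 61% of Orbis, so Kiran controls Orbis.
Kiran holds 72% of Arbor, so Kiran controls Arbor.
In Fennick, Kiran's side holds only 10%, not ≥ 50%.
So Kiran does not control Fennick.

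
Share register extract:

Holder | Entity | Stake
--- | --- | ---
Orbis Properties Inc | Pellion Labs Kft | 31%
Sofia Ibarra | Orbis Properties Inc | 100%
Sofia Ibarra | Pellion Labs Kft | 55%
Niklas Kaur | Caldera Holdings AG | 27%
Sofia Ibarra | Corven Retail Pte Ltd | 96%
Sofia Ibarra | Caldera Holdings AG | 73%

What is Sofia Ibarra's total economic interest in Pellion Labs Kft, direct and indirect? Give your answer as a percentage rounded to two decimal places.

86.00%

Sofia reaches Pellion along 2 paths.
Direct stake: 55% = 55%.
Via Orbis: 100% × 31% = 31%.
Total: 55% + 31% = 86%.
Rounded: 86.00%.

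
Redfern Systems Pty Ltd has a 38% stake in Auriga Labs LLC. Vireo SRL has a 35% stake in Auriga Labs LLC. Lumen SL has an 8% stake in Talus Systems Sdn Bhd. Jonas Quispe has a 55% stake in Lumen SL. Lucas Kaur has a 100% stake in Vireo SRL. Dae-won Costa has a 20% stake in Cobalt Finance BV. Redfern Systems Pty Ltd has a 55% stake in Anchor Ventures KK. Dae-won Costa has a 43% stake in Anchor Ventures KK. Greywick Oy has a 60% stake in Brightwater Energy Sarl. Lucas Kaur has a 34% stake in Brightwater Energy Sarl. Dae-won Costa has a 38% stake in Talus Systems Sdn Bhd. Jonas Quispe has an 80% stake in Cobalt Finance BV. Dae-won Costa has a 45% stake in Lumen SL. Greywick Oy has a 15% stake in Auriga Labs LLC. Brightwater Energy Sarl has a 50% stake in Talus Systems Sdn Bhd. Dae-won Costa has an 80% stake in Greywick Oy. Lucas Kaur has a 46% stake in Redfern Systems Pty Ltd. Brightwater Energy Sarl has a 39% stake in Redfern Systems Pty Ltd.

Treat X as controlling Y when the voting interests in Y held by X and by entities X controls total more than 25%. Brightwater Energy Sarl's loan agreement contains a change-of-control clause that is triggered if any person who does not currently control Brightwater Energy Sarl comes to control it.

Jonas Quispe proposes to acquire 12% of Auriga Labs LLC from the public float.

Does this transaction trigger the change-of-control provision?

No

The purchase changes only Jonas's holdings, so Jonas is the only person who could newly come to control Brightwater.
Jonas holds 80% of Cobalt, so Jonas controls Cobalt.
Jonas holds 55% of Lumen, so Jonas controls Lumen.
Neither Jonas nor any entity Jonas controls holds any voting interest in Brightwater.
So before the transaction, Jonas does not control Brightwater.
After the purchase, Jonas holds 12% of Auriga directly.
Jonas's side now holds 12% of Auriga, not > 25%, so Jonas still does not control Auriga.
After the transaction, neither Jonas nor any entity Jonas controls holds a voting interest in Brightwater, so Jonas still does not control it.
No new person acquires control, so the clause is not triggered.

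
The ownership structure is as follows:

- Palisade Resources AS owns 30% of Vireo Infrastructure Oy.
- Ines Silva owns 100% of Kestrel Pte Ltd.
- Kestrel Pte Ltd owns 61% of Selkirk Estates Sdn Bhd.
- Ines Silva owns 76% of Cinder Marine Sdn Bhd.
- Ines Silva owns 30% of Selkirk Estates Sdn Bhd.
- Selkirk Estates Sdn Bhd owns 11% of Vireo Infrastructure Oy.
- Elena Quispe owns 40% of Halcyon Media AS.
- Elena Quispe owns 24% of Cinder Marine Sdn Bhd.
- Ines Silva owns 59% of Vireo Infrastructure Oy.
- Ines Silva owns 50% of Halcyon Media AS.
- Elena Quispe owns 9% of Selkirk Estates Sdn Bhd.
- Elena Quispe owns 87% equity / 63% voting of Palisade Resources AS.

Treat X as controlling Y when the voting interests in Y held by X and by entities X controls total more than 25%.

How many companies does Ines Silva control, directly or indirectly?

Ines holds 100% of Kestrel, so Ines controls Kestrel.
Ines holds 76% of Cinder, so Ines controls Cinder.
Ines and Kestrel together hold 30% + 61% = 91% of Selkirk, so Ines controls Selkirk.
Ines holds 50% of Halcyon, so Ines controls Halcyon.
Selkirk and Ines together hold 11% + 59% = 70% of Vireo, so Ines controls Vireo.
No other company's threshold is met.
Ines controls 5 companies.

5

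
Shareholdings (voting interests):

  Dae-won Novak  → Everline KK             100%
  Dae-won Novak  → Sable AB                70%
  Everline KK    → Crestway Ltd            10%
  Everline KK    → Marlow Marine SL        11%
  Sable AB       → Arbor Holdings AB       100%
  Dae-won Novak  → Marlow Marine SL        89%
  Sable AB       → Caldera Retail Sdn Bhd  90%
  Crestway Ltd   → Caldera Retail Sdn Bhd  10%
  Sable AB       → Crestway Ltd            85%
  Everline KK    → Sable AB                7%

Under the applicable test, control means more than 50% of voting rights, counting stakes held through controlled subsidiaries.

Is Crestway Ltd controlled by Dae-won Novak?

Dae-won holds 100% of Everline, so Dae-won controls Everline.
Dae-won and Everline together hold 70% + 7% = 77% of Sable, so Dae-won controls Sable.
Sable and Everline together hold 85% + 10% = 95% of Crestway, so Dae-won controls Crestway.

Yes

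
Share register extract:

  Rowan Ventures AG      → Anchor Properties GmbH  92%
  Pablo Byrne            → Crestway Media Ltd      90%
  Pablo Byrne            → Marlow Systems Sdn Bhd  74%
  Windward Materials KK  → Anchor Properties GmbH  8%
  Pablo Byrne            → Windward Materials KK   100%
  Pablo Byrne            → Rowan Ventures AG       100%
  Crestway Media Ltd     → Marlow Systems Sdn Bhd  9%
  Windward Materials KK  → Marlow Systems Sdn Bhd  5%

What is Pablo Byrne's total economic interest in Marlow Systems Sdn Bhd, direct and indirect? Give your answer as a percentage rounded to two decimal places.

87.10%

Pablo reaches Marlow along 3 paths.
Via Windward: 100% × 5% = 5%.
Via Crestway: 90% × 9% = 8.1%.
Direct stake: 74% = 74%.
Total: 5% + 8.1% + 74% = 87.1%.
Rounded: 87.10%.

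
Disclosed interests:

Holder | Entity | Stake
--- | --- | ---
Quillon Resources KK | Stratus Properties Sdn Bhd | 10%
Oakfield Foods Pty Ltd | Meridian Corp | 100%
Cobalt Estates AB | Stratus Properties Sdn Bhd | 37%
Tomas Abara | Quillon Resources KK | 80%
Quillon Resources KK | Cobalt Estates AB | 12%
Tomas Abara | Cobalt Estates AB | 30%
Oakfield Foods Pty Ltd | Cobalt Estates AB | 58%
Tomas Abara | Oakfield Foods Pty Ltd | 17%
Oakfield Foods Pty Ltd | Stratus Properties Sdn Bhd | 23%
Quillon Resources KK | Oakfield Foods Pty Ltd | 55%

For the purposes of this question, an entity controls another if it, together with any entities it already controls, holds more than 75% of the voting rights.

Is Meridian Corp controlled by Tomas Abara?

Tomas holds 80% of Quillon, so Tomas controls Quillon.
Neither Tomas nor any entity Tomas controls holds any voting interest in Meridian.
So Tomas does not control Meridian.

No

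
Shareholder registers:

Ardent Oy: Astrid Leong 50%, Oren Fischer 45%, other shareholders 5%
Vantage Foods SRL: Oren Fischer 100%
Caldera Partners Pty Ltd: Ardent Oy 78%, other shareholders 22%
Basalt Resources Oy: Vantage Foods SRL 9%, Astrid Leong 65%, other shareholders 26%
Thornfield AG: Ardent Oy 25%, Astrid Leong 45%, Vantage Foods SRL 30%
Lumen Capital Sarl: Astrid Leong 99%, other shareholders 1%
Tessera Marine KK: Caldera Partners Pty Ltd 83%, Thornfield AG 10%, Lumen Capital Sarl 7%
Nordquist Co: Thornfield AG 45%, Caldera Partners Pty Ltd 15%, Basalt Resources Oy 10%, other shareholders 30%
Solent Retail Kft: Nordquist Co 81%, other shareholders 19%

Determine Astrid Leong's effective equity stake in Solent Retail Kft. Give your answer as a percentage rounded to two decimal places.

Astrid reaches Solent along 4 paths.
Via Ardent → Thornfield → Nordquist: 50% × 25% × 45% × 81% = 4.55625%.
Via Thornfield → Nordquist: 45% × 45% × 81% = 16.4025%.
Via Ardent → Caldera → Nordquist: 50% × 78% × 15% × 81% = 4.7385%.
Via Basalt → Nordquist: 65% × 10% × 81% = 5.265%.
Total: 4.55625% + 16.4025% + 4.7385% + 5.265% = 30.96225%.
Rounded: 30.96%.

30.96%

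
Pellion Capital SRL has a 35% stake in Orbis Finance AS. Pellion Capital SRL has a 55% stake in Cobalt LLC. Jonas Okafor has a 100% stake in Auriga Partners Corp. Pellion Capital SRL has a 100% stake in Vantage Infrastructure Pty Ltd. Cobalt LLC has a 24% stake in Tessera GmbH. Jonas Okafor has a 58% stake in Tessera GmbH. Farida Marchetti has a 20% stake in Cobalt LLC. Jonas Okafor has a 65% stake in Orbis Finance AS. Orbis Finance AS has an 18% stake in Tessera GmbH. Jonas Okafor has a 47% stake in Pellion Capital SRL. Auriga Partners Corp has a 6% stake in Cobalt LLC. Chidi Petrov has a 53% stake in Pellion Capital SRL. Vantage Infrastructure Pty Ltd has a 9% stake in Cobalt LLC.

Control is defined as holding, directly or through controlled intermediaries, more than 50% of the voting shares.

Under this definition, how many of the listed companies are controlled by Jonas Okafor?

Jonas holds 100% of Auriga, so Jonas controls Auriga.
Jonas holds 65% of Orbis, so Jonas controls Orbis.
Orbis and Jonas together hold 18% + 58% = 76% of Tessera, so Jonas controls Tessera.
No other company's threshold is met.
Jonas controls 3 companies.

3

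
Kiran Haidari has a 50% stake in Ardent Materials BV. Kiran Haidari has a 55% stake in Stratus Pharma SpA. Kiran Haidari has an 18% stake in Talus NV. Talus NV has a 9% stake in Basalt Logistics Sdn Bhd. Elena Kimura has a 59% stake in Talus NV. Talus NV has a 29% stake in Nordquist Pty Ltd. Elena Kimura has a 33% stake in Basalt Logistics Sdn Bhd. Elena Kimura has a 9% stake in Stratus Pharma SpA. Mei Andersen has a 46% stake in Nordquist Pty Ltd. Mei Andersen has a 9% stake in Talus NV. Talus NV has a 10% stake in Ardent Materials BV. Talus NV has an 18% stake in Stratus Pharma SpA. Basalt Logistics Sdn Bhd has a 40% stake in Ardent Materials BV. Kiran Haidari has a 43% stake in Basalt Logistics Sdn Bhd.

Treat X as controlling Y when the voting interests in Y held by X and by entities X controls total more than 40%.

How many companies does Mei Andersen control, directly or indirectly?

Mei holds 46% of Nordquist, so Mei controls Nordquist.
No other company's threshold is met.
Mei controls 1 company.

1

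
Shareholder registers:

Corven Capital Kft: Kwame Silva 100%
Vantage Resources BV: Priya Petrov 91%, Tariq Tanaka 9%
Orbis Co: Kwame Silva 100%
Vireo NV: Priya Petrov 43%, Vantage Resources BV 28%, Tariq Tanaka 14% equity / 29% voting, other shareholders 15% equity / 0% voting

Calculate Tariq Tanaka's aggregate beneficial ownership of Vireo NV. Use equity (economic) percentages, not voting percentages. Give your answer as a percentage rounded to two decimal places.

Tariq reaches Vireo along 2 paths.
Via Vantage: 9% × 28% = 2.52%.
Direct stake: 14% = 14%.
Total: 2.52% + 14% = 16.52%.

16.52%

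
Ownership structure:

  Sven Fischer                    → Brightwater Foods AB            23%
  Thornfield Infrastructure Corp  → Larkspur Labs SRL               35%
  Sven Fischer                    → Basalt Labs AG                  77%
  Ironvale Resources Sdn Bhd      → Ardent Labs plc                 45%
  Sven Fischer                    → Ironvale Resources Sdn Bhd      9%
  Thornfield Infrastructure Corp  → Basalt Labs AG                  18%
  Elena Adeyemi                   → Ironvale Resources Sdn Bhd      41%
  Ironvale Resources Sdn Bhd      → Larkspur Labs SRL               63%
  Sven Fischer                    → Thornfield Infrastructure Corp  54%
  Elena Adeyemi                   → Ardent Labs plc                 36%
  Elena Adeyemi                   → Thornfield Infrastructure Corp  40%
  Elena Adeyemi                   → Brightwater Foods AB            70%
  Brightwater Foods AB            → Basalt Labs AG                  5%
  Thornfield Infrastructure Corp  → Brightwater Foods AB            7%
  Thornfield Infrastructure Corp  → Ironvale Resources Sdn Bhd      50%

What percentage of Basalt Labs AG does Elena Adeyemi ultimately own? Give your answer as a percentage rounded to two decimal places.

10.84%

Elena reaches Basalt along 3 paths.
Via Thornfield: 40% × 18% = 7.2%.
Via Brightwater: 70% × 5% = 3.5%.
Via Thornfield → Brightwater: 40% × 7% × 5% = 0.14%.
Total: 7.2% + 3.5% + 0.14% = 10.84%.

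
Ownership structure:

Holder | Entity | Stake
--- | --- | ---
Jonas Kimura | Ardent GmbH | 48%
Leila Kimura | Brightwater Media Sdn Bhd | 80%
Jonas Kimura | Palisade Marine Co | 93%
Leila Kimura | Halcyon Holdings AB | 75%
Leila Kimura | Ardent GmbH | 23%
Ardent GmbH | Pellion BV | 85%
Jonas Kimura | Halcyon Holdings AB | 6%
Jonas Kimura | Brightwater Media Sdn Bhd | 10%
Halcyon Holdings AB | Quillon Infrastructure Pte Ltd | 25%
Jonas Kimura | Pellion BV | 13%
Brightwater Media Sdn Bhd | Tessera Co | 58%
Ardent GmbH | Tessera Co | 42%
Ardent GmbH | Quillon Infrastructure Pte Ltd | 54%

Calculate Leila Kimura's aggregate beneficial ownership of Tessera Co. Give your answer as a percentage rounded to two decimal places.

Leila reaches Tessera along 2 paths.
Via Brightwater: 80% × 58% = 46.4%.
Via Ardent: 23% × 42% = 9.66%.
Total: 46.4% + 9.66% = 56.06%.

56.06%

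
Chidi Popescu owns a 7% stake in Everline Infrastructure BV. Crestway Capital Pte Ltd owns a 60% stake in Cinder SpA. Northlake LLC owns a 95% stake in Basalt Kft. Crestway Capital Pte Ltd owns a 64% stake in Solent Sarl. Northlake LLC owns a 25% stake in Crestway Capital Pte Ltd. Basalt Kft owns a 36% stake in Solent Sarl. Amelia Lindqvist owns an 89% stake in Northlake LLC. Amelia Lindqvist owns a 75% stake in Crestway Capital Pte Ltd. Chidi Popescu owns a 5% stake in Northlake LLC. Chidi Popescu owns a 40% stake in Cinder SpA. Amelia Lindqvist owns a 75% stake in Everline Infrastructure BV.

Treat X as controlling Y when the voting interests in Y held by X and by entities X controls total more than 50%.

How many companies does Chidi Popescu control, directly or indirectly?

Chidi's largest direct stake is 40% in Cinder, which does not meet the threshold.
Chidi controls 0 companies.

0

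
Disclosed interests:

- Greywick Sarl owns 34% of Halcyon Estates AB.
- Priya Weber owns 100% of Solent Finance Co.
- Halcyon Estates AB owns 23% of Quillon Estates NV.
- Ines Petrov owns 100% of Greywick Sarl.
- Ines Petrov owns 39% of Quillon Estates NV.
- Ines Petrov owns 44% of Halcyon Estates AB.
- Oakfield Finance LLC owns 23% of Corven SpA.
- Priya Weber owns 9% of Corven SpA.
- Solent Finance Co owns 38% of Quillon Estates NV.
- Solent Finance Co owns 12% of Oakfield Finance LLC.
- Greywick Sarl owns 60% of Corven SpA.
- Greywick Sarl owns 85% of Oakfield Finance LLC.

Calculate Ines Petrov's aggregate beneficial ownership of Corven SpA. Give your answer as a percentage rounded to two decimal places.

79.55%

Ines reaches Corven along 2 paths.
Via Greywick: 100% × 60% = 60%.
Via Greywick → Oakfield: 100% × 85% × 23% = 19.55%.
Total: 60% + 19.55% = 79.55%.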